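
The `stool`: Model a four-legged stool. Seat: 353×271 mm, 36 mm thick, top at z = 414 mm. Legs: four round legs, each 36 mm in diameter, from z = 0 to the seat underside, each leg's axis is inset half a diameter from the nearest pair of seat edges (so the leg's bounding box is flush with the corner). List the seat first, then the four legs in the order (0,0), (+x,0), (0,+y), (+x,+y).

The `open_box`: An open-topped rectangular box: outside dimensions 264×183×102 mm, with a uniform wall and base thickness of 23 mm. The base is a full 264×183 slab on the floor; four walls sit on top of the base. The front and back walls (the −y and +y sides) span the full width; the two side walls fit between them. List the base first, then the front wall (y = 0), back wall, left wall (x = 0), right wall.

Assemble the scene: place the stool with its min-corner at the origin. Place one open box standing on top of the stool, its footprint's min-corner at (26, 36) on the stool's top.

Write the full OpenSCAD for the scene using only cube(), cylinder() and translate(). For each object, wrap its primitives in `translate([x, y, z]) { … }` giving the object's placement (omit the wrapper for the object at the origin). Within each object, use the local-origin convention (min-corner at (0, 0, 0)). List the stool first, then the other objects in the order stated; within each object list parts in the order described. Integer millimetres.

translate([0, 0, 378]) cube([353, 271, 36]);
translate([18, 18, 0]) cylinder(h = 378, r = 18);
translate([335, 18, 0]) cylinder(h = 378, r = 18);
translate([18, 253, 0]) cylinder(h = 378, r = 18);
translate([335, 253, 0]) cylinder(h = 378, r = 18);
translate([26, 36, 414]) {
  cube([264, 183, 23]);
  translate([0, 0, 23]) cube([264, 23, 79]);
  translate([0, 160, 23]) cube([264, 23, 79]);
  translate([0, 23, 23]) cube([23, 137, 79]);
  translate([241, 23, 23]) cube([23, 137, 79]);
}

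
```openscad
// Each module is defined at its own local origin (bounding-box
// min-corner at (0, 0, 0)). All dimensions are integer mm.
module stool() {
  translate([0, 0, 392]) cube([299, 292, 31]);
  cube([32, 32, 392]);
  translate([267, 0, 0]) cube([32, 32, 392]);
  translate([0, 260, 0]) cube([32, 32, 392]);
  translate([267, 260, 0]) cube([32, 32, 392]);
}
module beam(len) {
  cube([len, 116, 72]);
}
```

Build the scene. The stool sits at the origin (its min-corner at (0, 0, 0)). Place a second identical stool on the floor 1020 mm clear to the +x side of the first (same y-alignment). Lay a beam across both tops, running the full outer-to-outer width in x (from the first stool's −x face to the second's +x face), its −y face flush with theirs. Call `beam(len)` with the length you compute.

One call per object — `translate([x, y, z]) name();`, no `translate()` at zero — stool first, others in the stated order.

stool();
translate([1319, 0, 0]) stool();
translate([0, 0, 423]) beam(1618);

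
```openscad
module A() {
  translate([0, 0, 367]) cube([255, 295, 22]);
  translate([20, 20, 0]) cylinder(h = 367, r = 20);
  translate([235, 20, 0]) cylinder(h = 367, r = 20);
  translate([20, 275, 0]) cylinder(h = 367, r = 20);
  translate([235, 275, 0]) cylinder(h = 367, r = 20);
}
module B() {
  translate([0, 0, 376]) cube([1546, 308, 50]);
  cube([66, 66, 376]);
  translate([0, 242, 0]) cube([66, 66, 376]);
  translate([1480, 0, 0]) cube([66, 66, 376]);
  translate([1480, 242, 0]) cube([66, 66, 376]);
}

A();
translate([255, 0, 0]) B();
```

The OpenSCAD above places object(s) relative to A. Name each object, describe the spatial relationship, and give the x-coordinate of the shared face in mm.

The stool's +x face and the bench's −x face are both at x = 255 mm.

A is a stool. B is a bench. The bench is against the stool's +x side, with their −y faces flush. The x-coordinate of the shared face is 255 mm.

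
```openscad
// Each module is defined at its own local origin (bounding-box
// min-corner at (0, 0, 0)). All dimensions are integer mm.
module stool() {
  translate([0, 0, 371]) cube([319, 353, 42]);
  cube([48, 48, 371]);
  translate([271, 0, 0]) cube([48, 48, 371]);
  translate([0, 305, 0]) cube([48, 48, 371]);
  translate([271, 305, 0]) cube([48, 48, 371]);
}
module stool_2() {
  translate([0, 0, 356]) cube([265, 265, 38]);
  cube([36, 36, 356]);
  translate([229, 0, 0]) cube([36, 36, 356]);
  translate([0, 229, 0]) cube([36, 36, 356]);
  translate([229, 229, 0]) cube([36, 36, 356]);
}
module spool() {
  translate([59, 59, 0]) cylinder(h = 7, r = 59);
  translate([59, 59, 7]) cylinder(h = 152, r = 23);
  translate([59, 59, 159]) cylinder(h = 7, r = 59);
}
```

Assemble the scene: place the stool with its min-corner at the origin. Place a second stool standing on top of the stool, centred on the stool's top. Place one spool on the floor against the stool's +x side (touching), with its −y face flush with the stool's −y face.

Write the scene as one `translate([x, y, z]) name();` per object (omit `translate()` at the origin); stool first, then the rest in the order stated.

stool();
translate([27, 44, 413]) stool_2();
translate([319, 0, 0]) spool();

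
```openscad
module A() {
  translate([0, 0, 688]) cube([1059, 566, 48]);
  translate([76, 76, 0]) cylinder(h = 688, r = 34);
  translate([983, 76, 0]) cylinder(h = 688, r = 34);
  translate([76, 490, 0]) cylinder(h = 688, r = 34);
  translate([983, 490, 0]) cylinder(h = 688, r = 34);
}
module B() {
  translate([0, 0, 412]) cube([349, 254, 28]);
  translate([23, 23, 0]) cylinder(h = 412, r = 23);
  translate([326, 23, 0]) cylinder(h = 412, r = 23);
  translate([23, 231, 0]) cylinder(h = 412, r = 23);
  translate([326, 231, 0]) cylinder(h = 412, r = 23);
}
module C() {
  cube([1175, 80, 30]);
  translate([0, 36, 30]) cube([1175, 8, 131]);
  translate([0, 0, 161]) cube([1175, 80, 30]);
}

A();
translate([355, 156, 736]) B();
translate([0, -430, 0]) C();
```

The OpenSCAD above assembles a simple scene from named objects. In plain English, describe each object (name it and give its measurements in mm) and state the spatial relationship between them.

A is a rectangular dining table. The top is 1059×566×48 mm with its upper surface at z = 736 mm. It stands on four round legs of 68 mm diameter, each leg's bounding box inset 42 mm from the nearest pair of top edges, running from the floor to the underside of the top.

B is a four-legged stool. The seat is a 349×254×28 mm slab whose top surface is at z = 440 mm; four round legs, each 46 mm in diameter, run from the floor (z = 0) to the underside of the seat, each leg's axis is inset half a diameter from the nearest pair of seat edges (so the leg's bounding box is flush with the corner).

C is an I-beam lying along x, 1175 mm long. Overall section height 191 mm. Two flanges 80 mm wide (y) and 30 mm thick, one on the floor and one at the top; a web 8 mm thick runs between them, centred on the flange width.

The stool is on top of the table, centred. The I-beam is on the floor beside the table on its −y side.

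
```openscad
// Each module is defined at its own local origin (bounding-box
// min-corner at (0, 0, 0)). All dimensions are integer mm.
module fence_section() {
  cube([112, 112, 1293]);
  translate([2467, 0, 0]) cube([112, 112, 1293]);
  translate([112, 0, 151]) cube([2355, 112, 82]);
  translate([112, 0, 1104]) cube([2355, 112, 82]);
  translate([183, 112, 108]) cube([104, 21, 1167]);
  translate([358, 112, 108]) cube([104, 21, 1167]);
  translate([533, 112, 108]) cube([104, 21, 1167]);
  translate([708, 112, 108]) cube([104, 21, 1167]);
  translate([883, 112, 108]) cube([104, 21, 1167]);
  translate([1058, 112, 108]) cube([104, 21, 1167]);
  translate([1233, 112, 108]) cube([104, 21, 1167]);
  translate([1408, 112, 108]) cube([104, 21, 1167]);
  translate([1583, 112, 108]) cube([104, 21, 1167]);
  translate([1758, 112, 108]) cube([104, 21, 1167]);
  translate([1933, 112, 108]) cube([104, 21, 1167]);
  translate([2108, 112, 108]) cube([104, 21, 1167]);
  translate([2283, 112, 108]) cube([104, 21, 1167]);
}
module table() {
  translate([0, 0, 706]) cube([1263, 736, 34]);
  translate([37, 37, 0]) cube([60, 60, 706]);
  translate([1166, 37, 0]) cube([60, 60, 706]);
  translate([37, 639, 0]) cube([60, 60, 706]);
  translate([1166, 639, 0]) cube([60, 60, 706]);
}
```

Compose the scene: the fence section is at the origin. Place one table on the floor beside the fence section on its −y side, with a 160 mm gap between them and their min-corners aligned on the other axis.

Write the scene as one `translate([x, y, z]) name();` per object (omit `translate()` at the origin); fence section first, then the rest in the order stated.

fence_section();
translate([0, -896, 0]) table();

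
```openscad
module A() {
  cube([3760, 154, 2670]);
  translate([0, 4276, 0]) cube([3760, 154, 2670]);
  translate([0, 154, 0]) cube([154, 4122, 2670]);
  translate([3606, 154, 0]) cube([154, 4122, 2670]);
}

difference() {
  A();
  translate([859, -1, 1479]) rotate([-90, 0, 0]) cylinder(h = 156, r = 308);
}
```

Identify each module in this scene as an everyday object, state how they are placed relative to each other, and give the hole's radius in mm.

A is a house frame. The house frame has a circular hole through its front wall. The hole's radius is 308 mm.

The subtracted cylinder has r = 308 mm.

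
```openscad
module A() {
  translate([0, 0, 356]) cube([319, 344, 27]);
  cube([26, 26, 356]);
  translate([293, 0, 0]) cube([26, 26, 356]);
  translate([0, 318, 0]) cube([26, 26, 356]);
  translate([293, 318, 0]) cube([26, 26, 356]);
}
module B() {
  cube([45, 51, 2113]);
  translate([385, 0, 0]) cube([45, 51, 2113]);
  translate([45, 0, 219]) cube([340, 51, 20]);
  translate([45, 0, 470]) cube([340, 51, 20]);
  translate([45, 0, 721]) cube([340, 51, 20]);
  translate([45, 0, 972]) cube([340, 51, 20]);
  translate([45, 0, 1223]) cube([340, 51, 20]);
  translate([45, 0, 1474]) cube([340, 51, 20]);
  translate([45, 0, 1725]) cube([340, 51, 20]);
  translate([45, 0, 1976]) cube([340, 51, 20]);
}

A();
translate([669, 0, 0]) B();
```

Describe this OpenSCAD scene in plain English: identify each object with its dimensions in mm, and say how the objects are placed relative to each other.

A is a four-legged stool. The seat is 319×344 mm, 27 mm thick, top at z = 383 mm. It stands on four square legs, each 26×26 mm in cross-section, from z = 0 to the seat underside, each flush with a corner of the seat.

B is a wooden ladder with two side rails of 45×51 mm section and 2113 mm height, set 430 mm apart overall. Between them run 8 rectangular rungs (51 mm deep, 20 mm thick), front faces flush with the rails' −y face. The bottom of the first rung is 219 mm above the floor and each subsequent rung is 251 mm higher than the one below.

The ladder is on the floor beside the stool on its +x side.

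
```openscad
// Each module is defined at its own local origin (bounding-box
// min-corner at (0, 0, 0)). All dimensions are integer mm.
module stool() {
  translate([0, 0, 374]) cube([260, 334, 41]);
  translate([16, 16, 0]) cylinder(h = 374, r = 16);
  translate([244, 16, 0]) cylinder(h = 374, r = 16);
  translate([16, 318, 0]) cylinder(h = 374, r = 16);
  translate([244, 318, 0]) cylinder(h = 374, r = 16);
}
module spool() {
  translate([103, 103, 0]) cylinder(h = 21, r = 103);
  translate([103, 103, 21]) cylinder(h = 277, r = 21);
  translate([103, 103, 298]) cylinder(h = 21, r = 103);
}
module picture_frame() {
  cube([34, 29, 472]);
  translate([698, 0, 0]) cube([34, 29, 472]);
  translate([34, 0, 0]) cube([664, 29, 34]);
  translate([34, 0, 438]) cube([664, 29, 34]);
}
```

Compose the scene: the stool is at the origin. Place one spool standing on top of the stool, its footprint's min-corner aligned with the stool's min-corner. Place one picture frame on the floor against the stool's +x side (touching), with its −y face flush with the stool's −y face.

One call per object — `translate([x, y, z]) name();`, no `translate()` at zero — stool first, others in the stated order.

stool();
translate([0, 0, 415]) spool();
translate([260, 0, 0]) picture_frame();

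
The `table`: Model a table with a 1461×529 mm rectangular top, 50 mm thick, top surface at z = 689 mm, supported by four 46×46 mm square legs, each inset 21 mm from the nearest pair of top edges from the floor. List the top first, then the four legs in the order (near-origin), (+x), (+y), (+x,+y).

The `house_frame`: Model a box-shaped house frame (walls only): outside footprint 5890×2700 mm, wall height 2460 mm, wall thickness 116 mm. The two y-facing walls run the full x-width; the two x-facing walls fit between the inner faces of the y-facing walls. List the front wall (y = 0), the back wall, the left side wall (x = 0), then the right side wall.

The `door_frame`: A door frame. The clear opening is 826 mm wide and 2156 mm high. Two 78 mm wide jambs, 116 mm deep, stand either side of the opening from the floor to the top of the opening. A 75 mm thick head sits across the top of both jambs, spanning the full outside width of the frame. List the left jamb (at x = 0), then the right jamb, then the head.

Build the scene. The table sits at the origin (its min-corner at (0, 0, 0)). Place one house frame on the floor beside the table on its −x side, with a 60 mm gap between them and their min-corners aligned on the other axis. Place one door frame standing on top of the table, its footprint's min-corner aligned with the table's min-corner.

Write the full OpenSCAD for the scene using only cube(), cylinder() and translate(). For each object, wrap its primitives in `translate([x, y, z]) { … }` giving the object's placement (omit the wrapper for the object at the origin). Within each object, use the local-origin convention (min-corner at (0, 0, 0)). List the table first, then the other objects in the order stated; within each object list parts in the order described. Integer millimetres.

translate([0, 0, 639]) cube([1461, 529, 50]);
translate([21, 21, 0]) cube([46, 46, 639]);
translate([1394, 21, 0]) cube([46, 46, 639]);
translate([21, 462, 0]) cube([46, 46, 639]);
translate([1394, 462, 0]) cube([46, 46, 639]);
translate([-5950, 0, 0]) {
  cube([5890, 116, 2460]);
  translate([0, 2584, 0]) cube([5890, 116, 2460]);
  translate([0, 116, 0]) cube([116, 2468, 2460]);
  translate([5774, 116, 0]) cube([116, 2468, 2460]);
}
translate([0, 0, 689]) {
  cube([78, 116, 2156]);
  translate([904, 0, 0]) cube([78, 116, 2156]);
  translate([0, 0, 2156]) cube([982, 116, 75]);
}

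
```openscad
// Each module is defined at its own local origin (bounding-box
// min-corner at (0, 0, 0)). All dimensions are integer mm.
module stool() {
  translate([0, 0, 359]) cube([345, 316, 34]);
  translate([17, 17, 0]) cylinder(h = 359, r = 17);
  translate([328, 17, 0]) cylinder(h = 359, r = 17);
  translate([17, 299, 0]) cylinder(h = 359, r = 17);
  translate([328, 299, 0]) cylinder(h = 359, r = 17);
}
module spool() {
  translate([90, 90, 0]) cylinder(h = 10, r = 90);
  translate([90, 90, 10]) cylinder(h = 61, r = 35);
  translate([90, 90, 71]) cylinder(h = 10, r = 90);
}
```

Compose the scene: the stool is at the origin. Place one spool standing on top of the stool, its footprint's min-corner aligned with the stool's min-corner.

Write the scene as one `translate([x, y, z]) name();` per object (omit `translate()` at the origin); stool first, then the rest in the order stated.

stool();
translate([0, 0, 393]) spool();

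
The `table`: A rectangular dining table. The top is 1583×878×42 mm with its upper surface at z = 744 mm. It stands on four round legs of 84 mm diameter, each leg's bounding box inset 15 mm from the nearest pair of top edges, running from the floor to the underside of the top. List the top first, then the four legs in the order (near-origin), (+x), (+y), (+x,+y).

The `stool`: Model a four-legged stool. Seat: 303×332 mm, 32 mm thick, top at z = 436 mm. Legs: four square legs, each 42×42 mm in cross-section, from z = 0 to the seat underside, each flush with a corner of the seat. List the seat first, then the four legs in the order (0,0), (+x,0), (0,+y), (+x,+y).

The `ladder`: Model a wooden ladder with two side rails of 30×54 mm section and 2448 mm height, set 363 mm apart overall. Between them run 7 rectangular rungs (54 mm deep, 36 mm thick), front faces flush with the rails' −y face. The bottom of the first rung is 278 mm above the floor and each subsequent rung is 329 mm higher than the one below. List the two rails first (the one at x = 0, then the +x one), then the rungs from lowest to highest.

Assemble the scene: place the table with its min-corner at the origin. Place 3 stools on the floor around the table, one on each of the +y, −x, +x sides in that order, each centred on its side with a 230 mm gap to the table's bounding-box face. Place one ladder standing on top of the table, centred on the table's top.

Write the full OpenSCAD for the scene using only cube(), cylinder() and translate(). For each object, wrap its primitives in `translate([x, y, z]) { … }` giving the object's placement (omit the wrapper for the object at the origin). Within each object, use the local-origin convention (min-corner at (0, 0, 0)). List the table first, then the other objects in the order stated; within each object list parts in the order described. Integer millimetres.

translate([0, 0, 702]) cube([1583, 878, 42]);
translate([57, 57, 0]) cylinder(h = 702, r = 42);
translate([1526, 57, 0]) cylinder(h = 702, r = 42);
translate([57, 821, 0]) cylinder(h = 702, r = 42);
translate([1526, 821, 0]) cylinder(h = 702, r = 42);
translate([640, 1108, 0]) {
  translate([0, 0, 404]) cube([303, 332, 32]);
  cube([42, 42, 404]);
  translate([261, 0, 0]) cube([42, 42, 404]);
  translate([0, 290, 0]) cube([42, 42, 404]);
  translate([261, 290, 0]) cube([42, 42, 404]);
}
translate([-533, 273, 0]) {
  translate([0, 0, 404]) cube([303, 332, 32]);
  cube([42, 42, 404]);
  translate([261, 0, 0]) cube([42, 42, 404]);
  translate([0, 290, 0]) cube([42, 42, 404]);
  translate([261, 290, 0]) cube([42, 42, 404]);
}
translate([1813, 273, 0]) {
  translate([0, 0, 404]) cube([303, 332, 32]);
  cube([42, 42, 404]);
  translate([261, 0, 0]) cube([42, 42, 404]);
  translate([0, 290, 0]) cube([42, 42, 404]);
  translate([261, 290, 0]) cube([42, 42, 404]);
}
translate([610, 412, 744]) {
  cube([30, 54, 2448]);
  translate([333, 0, 0]) cube([30, 54, 2448]);
  translate([30, 0, 278]) cube([303, 54, 36]);
  translate([30, 0, 607]) cube([303, 54, 36]);
  translate([30, 0, 936]) cube([303, 54, 36]);
  translate([30, 0, 1265]) cube([303, 54, 36]);
  translate([30, 0, 1594]) cube([303, 54, 36]);
  translate([30, 0, 1923]) cube([303, 54, 36]);
  translate([30, 0, 2252]) cube([303, 54, 36]);
}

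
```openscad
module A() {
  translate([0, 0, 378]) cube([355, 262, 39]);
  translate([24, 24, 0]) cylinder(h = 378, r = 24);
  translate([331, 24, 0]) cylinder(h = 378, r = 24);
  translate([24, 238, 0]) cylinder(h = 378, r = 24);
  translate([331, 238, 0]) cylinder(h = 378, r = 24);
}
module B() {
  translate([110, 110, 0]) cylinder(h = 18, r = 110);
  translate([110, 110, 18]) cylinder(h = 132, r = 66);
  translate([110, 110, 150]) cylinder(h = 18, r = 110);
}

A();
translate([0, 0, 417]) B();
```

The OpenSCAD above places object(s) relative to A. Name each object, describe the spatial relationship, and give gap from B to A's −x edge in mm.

The spool's min-x is at 0; the stool's min-x is 0; gap = 0 mm.

A is a stool. B is a spool. The spool is on top of the stool. The gap from the spool to the stool's −x edge is 0 mm.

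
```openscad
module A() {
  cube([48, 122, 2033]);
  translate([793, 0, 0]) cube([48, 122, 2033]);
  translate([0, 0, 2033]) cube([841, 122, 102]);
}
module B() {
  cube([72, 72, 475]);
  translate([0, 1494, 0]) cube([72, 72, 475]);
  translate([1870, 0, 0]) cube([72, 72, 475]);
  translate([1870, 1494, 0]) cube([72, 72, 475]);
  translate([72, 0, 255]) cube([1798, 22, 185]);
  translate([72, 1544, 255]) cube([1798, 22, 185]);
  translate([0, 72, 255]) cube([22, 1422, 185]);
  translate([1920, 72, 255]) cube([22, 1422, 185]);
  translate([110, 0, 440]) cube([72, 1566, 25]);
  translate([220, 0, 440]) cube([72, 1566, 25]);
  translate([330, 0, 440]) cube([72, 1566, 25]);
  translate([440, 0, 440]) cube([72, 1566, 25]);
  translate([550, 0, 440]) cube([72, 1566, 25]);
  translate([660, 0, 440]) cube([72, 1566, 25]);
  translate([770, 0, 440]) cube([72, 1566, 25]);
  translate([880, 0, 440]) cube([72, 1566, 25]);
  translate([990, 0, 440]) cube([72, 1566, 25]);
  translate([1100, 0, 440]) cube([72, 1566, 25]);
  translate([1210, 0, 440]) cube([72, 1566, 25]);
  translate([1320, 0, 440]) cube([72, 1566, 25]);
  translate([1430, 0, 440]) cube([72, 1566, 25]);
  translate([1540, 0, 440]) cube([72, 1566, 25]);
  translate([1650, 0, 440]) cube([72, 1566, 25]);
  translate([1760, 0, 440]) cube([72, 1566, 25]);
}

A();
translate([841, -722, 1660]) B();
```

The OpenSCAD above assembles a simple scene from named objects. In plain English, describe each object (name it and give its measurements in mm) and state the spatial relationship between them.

A is a door frame. The clear opening is 745 mm wide and 2033 mm high. Two 48 mm wide jambs, 122 mm deep, stand either side of the opening from the floor to the top of the opening. A 102 mm thick head sits across the top of both jambs, spanning the full outside width of the frame.

B is a bed frame 1942 mm long (x) by 1566 mm wide (y). Four 72×72 mm corner posts, 475 mm tall, at the corners of the footprint. Four rails of 22 mm thickness and 185 mm height run between adjacent posts with their undersides at z = 255 mm, their outer faces flush with the outside of the frame (the two x-running rails run between the posts' inner faces; the two y-running rails run between the posts' inner faces). 16 slats, each 72 mm wide (x) and 25 mm thick, lie across the top of the two x-running rails, running the full 1566 mm width of the frame in y; the slats are evenly spaced along x between the inner faces of the end posts with equal gaps (rounded down to the nearest mm) at the −x end and between each pair — any rounding remainder accumulates at the +x end.

The bed frame is beside the door frame with their tops flush at z = 2135.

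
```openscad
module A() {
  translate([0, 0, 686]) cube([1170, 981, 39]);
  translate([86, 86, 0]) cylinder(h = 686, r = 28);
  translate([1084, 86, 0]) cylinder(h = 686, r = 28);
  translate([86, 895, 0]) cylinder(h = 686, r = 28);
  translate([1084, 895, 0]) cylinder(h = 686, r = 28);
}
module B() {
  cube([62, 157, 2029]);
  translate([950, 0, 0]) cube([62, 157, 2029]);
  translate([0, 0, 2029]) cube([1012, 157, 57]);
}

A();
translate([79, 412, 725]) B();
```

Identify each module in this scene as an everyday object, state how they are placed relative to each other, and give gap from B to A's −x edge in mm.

A is a table. B is a door frame. The door frame is on top of the table, centred. The gap from the door frame to the table's −x edge is 79 mm.

The door frame's min-x is at 79; the table's min-x is 0; gap = 79 mm.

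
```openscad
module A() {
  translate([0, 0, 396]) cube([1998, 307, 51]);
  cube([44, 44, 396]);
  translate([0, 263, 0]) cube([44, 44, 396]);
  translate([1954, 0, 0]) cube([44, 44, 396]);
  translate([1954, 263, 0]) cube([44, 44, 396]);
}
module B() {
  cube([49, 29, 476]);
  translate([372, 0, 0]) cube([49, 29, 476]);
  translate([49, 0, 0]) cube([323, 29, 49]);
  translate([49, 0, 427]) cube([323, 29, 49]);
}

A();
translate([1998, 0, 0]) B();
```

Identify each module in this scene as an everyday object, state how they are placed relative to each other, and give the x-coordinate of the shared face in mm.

The bench's +x face and the picture frame's −x face are both at x = 1998 mm.

A is a bench. B is a picture frame. The picture frame is against the bench's +x side, with their −y faces flush. The x-coordinate of the shared face is 1998 mm.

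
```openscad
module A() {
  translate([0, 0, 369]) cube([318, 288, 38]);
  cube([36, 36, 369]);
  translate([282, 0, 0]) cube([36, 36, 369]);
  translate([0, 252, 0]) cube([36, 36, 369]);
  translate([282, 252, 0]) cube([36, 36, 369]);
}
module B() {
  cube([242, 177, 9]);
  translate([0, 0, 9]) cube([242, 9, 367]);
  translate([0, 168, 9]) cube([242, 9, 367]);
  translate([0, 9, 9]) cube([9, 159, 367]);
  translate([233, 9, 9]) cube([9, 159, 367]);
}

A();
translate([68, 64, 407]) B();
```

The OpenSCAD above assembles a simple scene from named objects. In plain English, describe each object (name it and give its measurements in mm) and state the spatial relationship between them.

A is a four-legged stool. The seat is 318×288 mm, 38 mm thick, top at z = 407 mm. It stands on four square legs, each 36×36 mm in cross-section, from z = 0 to the seat underside, each flush with a corner of the seat.

B is an open storage box with external size 242×177×376 mm and wall thickness 9 mm (the base is also 9 mm thick). The base covers the whole footprint; the four walls stand on the base, with the y-facing walls full-width and the x-facing walls fitting between their inner faces.

The open box is on top of the stool.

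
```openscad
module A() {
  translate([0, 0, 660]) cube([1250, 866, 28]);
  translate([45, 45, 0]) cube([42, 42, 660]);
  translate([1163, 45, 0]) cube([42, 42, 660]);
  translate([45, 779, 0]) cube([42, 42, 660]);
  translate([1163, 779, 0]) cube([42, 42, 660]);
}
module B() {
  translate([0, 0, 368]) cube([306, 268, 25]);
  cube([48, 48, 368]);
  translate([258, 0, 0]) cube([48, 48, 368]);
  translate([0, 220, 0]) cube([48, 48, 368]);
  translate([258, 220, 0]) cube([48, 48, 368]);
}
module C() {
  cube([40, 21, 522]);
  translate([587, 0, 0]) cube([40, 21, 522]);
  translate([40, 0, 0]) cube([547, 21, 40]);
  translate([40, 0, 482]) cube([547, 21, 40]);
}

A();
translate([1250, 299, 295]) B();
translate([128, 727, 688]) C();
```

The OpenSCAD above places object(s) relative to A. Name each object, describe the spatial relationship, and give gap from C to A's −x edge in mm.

The picture frame's min-x is at 128; the table's min-x is 0; gap = 128 mm.

A is a table. B is a stool. C is a picture frame. The stool is beside the table with their tops flush at z = 688. The picture frame is on top of the table. The gap from the picture frame to the table's −x edge is 128 mm.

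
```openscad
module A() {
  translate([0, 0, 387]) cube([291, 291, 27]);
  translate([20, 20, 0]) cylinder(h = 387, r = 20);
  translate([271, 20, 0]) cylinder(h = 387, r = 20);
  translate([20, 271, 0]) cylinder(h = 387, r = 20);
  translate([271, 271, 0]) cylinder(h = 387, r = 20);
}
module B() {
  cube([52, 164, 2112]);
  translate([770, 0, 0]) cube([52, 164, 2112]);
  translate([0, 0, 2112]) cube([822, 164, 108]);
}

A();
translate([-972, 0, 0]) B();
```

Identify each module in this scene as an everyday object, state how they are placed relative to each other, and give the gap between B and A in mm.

The door frame's nearest face is 150 mm from the stool's −x face.

A is a stool. B is a door frame. The door frame is on the floor beside the stool on its −x side. The gap between the door frame and the stool is 150 mm.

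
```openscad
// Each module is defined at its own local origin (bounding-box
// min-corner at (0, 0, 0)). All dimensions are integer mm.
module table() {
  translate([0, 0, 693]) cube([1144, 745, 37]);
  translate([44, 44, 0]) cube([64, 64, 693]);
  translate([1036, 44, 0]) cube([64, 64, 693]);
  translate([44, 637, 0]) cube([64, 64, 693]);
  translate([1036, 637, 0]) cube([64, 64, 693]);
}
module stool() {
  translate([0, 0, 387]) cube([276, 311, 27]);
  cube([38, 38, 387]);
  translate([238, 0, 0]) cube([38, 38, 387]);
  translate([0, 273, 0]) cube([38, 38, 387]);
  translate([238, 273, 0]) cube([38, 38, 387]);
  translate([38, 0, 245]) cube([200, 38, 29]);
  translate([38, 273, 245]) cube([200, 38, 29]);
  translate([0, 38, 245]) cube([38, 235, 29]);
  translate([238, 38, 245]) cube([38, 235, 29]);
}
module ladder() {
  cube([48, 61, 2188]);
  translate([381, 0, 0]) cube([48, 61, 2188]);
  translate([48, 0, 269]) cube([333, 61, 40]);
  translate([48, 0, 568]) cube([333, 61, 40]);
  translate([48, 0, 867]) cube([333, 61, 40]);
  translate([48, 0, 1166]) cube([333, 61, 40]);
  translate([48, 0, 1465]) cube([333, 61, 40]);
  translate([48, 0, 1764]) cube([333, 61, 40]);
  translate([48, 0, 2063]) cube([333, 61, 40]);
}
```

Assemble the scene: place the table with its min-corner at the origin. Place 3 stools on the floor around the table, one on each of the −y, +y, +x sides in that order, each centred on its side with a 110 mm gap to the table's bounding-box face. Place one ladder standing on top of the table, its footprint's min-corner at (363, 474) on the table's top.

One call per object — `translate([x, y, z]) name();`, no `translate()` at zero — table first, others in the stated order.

table();
translate([434, -421, 0]) stool();
translate([434, 855, 0]) stool();
translate([1254, 217, 0]) stool();
translate([363, 474, 730]) ladder();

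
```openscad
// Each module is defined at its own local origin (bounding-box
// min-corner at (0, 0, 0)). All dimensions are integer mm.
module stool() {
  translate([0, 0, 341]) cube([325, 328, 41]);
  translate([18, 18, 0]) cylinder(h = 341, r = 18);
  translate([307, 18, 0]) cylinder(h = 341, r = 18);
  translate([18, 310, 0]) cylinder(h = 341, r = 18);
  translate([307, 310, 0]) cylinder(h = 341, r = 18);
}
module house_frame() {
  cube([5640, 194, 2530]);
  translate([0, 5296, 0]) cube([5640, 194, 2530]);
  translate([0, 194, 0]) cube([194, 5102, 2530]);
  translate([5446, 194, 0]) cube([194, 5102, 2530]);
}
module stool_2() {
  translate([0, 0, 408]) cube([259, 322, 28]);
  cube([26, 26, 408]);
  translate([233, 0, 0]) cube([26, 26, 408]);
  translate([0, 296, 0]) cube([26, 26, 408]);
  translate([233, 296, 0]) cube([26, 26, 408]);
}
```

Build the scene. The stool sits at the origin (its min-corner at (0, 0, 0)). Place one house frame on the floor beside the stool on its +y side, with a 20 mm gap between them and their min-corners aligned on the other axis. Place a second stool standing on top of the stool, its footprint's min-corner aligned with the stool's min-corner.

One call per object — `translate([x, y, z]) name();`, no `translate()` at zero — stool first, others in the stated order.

stool();
translate([0, 348, 0]) house_frame();
translate([0, 0, 382]) stool_2();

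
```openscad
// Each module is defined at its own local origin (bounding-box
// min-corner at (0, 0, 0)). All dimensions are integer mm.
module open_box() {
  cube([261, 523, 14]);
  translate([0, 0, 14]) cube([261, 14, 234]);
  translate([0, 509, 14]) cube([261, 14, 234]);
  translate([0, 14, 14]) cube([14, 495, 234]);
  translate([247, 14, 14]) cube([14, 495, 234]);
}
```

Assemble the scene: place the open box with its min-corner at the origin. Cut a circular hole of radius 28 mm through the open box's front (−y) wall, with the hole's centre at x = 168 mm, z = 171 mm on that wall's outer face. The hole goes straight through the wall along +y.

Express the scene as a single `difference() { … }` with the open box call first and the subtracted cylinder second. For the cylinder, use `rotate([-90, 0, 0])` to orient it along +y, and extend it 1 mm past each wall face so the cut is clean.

difference() {
  open_box();
  translate([168, -1, 171]) rotate([-90, 0, 0]) cylinder(h = 16, r = 28);
}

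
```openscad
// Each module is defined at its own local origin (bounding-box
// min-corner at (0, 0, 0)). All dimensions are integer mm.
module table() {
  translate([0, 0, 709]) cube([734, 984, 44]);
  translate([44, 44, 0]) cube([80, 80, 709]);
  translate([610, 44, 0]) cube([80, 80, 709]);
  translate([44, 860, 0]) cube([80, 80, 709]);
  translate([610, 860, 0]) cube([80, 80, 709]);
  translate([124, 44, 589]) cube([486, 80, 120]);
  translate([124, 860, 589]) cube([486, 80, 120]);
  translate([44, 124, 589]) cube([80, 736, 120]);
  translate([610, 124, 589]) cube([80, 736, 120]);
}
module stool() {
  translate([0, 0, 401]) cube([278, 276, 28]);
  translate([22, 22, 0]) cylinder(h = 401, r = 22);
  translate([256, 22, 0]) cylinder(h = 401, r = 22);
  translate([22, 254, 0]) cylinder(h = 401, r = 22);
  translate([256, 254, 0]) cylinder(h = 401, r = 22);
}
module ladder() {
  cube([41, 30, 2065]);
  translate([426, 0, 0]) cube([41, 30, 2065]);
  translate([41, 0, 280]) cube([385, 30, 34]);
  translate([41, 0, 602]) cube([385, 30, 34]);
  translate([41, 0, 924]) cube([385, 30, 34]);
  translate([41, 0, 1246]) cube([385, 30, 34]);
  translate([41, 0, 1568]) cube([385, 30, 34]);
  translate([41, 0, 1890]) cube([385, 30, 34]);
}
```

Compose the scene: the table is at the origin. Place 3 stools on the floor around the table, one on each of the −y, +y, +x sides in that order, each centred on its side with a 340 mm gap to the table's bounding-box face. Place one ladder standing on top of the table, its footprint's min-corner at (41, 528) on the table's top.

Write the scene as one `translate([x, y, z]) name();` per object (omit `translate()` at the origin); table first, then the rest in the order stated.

table();
translate([228, -616, 0]) stool();
translate([228, 1324, 0]) stool();
translate([1074, 354, 0]) stool();
translate([41, 528, 753]) ladder();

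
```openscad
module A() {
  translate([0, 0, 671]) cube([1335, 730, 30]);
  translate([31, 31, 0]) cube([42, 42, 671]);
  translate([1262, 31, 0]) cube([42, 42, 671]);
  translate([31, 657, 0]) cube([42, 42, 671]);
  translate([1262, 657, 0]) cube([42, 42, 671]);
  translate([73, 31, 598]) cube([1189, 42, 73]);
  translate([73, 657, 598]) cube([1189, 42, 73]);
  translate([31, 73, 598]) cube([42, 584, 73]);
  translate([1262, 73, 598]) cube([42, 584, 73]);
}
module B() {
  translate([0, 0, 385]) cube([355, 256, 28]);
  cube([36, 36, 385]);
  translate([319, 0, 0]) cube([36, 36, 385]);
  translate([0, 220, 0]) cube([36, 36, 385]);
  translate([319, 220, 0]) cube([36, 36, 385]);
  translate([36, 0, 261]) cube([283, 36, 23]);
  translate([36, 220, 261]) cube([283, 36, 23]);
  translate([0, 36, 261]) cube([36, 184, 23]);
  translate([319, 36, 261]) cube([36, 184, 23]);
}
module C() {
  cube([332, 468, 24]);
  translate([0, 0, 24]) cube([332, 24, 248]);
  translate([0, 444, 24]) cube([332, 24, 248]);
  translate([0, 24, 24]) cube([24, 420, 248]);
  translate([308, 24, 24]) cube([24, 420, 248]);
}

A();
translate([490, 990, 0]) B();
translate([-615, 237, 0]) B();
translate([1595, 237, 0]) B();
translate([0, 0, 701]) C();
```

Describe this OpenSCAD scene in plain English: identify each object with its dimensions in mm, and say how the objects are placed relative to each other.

A is a table with a 1335×730 mm rectangular top, 30 mm thick, top surface at z = 701 mm, supported by four 42×42 mm square legs, each inset 31 mm from the nearest pair of top edges, running from the floor. Four apron rails, 42 mm thick and 73 mm tall, run between adjacent legs with their top edges flush with the underside of the top and their outer faces flush with the legs' outer faces.

B is a four-legged stool. The seat is a 355×256×28 mm slab whose top surface is at z = 413 mm; four square legs, each 36×36 mm in cross-section, run from the floor (z = 0) to the underside of the seat, each flush with a corner of the seat. Four stretchers, 36 mm wide and 23 mm tall, connect adjacent legs with their undersides at z = 261 mm, each running between the inner faces of the legs it joins and aligned with the legs' outer faces on the other axis.

C is an open-topped rectangular box: outside dimensions 332×468×272 mm, with a uniform wall and base thickness of 24 mm. The base is a full 332×468 slab on the floor; four walls sit on top of the base. The front and back walls (the −y and +y sides) span the full width; the two side walls fit between them.

Three stools sit around the table at the +y, −x, +x sides. The open box is on top of the table.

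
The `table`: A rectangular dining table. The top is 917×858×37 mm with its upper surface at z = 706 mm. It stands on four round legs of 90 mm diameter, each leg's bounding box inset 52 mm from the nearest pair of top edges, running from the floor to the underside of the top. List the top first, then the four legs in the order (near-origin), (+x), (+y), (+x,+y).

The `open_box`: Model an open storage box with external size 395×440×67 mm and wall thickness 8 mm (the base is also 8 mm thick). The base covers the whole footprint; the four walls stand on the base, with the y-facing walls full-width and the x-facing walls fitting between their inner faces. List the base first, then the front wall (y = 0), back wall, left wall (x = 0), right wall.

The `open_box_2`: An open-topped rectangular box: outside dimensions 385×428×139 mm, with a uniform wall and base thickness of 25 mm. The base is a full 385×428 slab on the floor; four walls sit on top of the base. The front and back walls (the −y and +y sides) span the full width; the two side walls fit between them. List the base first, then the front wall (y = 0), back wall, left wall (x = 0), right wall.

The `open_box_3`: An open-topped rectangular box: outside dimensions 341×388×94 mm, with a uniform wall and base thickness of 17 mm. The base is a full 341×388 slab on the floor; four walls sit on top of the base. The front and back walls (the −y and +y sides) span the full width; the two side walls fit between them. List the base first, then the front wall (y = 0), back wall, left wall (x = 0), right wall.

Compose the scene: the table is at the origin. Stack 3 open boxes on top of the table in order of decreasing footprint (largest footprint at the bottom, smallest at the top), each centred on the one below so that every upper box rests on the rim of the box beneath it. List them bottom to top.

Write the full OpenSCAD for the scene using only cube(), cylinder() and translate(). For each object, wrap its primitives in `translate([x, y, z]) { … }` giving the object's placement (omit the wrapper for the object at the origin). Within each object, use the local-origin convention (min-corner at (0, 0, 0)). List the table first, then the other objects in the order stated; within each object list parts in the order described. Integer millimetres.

translate([0, 0, 669]) cube([917, 858, 37]);
translate([97, 97, 0]) cylinder(h = 669, r = 45);
translate([820, 97, 0]) cylinder(h = 669, r = 45);
translate([97, 761, 0]) cylinder(h = 669, r = 45);
translate([820, 761, 0]) cylinder(h = 669, r = 45);
translate([261, 209, 706]) {
  cube([395, 440, 8]);
  translate([0, 0, 8]) cube([395, 8, 59]);
  translate([0, 432, 8]) cube([395, 8, 59]);
  translate([0, 8, 8]) cube([8, 424, 59]);
  translate([387, 8, 8]) cube([8, 424, 59]);
}
translate([266, 215, 773]) {
  cube([385, 428, 25]);
  translate([0, 0, 25]) cube([385, 25, 114]);
  translate([0, 403, 25]) cube([385, 25, 114]);
  translate([0, 25, 25]) cube([25, 378, 114]);
  translate([360, 25, 25]) cube([25, 378, 114]);
}
translate([288, 235, 912]) {
  cube([341, 388, 17]);
  translate([0, 0, 17]) cube([341, 17, 77]);
  translate([0, 371, 17]) cube([341, 17, 77]);
  translate([0, 17, 17]) cube([17, 354, 77]);
  translate([324, 17, 17]) cube([17, 354, 77]);
}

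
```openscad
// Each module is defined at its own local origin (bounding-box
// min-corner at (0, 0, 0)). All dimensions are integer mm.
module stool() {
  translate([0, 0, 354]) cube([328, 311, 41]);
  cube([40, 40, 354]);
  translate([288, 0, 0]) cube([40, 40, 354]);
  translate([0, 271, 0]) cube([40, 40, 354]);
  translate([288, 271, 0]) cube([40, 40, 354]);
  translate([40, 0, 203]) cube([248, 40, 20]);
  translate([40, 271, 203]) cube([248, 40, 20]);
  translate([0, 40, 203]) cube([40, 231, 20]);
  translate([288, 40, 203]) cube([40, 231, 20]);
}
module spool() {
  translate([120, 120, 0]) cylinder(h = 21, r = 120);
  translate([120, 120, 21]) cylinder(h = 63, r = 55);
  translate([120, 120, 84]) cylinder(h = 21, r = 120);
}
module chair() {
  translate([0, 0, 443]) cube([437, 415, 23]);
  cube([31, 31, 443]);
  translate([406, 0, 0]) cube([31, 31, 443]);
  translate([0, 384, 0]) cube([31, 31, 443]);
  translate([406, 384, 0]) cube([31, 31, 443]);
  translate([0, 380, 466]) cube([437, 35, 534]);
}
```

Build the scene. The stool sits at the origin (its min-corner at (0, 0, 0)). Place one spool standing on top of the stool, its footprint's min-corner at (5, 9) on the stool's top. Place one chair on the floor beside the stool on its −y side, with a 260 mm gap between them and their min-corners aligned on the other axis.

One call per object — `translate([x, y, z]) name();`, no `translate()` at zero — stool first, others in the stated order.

stool();
translate([5, 9, 395]) spool();
translate([0, -675, 0]) chair();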